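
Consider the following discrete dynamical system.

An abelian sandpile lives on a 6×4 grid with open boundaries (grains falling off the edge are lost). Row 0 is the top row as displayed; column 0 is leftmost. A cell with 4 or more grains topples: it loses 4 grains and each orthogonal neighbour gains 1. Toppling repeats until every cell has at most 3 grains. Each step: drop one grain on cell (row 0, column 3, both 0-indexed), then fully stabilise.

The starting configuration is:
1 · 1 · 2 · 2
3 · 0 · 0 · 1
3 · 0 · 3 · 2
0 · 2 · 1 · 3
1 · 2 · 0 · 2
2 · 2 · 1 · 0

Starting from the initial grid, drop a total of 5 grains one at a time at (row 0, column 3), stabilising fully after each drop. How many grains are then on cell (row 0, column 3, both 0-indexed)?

3

step 0: 1 · 1 · 2 · 2
3 · 0 · 0 · 1
3 · 0 · 3 · 2
0 · 2 · 1 · 3
1 · 2 · 0 · 2
2 · 2 · 1 · 0
step 1: 1 · 1 · 2 · 3
3 · 0 · 0 · 1
3 · 0 · 3 · 2
0 · 2 · 1 · 3
1 · 2 · 0 · 2
2 · 2 · 1 · 0
step 2: 1 · 1 · 3 · 0
3 · 0 · 0 · 2
3 · 0 · 3 · 2
0 · 2 · 1 · 3
1 · 2 · 0 · 2
2 · 2 · 1 · 0
step 3: 1 · 1 · 3 · 1
3 · 0 · 0 · 2
3 · 0 · 3 · 2
0 · 2 · 1 · 3
1 · 2 · 0 · 2
2 · 2 · 1 · 0
step 4: 1 · 1 · 3 · 2
3 · 0 · 0 · 2
3 · 0 · 3 · 2
0 · 2 · 1 · 3
1 · 2 · 0 · 2
2 · 2 · 1 · 0
step 5: 1 · 1 · 3 · 3
3 · 0 · 0 · 2
3 · 0 · 3 · 2
0 · 2 · 1 · 3
1 · 2 · 0 · 2
2 · 2 · 1 · 0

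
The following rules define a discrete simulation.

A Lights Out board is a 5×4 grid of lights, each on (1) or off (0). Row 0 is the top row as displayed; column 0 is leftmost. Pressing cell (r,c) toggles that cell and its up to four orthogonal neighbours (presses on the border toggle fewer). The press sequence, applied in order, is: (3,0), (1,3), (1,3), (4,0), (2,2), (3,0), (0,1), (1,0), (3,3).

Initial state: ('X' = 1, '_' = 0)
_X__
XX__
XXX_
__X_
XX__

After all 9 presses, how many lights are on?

7

k=0  _X__
XX__
XXX_
__X_
XX__
k=1  _X__
XX__
_XX_
XXX_
_X__
k=2  _X_X
XXXX
_XXX
XXX_
_X__
k=3  _X__
XX__
_XX_
XXX_
_X__
k=4  _X__
XX__
_XX_
_XX_
X___
k=5  _X__
XXX_
___X
_X__
X___
k=6  _X__
XXX_
X__X
X___
____
k=7  X_X_
X_X_
X__X
X___
____
k=8  __X_
_XX_
___X
X___
____
k=9  __X_
_XX_
____
X_XX
___X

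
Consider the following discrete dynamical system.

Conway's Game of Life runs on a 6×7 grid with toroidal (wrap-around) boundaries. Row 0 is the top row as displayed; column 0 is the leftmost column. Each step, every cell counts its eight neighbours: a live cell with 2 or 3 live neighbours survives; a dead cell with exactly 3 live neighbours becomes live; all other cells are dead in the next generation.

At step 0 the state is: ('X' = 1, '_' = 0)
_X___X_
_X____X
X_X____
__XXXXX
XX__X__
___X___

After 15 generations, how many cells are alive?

[0] _X___X_
_X____X
X_X____
__XXXXX
XX__X__
___X___
[1] X_X____
_XX___X
X_X_X__
__X_XXX
XX____X
XXX_X__
[2] ______X
__X___X
X_X_X__
__X_X__
____X__
__XX___
[3] __XX___
XX_X_XX
__X__X_
_X__XX_
__X_X__
___X___
[4] XX_X__X
XX_X_XX
__XX___
_XX_XX_
__X_XX_
____X__
[5] _X_X___
___X_X_
_______
_X___X_
_XX____
XXX_X_X
[6] _X_X_XX
__X_X__
____X__
_XX____
___X_XX
_______
[7] __XXXX_
__X_X__
_XX____
__XXXX_
__X____
X_X____
[8] __X_XX_
____XX_
_X___X_
____X__
__X_X__
__X_X__
[9] _______
___X__X
_____X_
___XXX_
____XX_
_XX_X__
[10] __XX___
_______
___X_XX
___X__X
__X____
___XXX_
[11] __XX___
__XXX__
____XXX
__XXXXX
__X__X_
____X__
[12] __X____
__X____
______X
__X____
__X___X
__X_X__
[13] _XX____
_______
_______
_______
_XX____
_XX____
[14] _XX____
_______
_______
_______
_XX____
X__X___
[15] _XX____
_______
_______
_______
_XX____
X__X___

6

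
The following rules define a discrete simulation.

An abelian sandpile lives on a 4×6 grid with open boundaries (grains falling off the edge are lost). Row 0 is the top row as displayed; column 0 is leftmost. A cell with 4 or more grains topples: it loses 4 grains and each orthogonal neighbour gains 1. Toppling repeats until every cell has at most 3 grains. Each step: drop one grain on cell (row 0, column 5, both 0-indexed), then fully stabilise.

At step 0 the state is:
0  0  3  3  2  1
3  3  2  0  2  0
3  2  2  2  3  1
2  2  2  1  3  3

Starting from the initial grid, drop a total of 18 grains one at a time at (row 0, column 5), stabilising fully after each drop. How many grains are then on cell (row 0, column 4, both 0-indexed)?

step 0: 0  0  3  3  2  1
3  3  2  0  2  0
3  2  2  2  3  1
2  2  2  1  3  3
step 1: 0  0  3  3  2  2
3  3  2  0  2  0
3  2  2  2  3  1
2  2  2  1  3  3
step 2: 0  0  3  3  2  3
3  3  2  0  2  0
3  2  2  2  3  1
2  2  2  1  3  3
step 3: 0  0  3  3  3  0
3  3  2  0  2  1
3  2  2  2  3  1
2  2  2  1  3  3
step 4: 0  0  3  3  3  1
3  3  2  0  2  1
3  2  2  2  3  1
2  2  2  1  3  3
step 5: 0  0  3  3  3  2
3  3  2  0  2  1
3  2  2  2  3  1
2  2  2  1  3  3
step 6: 0  0  3  3  3  3
3  3  2  0  2  1
3  2  2  2  3  1
2  2  2  1  3  3
step 7: 0  1  0  1  1  1
3  3  3  1  3  2
3  2  2  2  3  1
2  2  2  1  3  3
step 8: 0  1  0  1  1  2
3  3  3  1  3  2
3  2  2  2  3  1
2  2  2  1  3  3
step 9: 0  1  0  1  1  3
3  3  3  1  3  2
3  2  2  2  3  1
2  2  2  1  3  3
step 10: 0  1  0  1  2  0
3  3  3  1  3  3
3  2  2  2  3  1
2  2  2  1  3  3
step 11: 0  1  0  1  2  1
3  3  3  1  3  3
3  2  2  2  3  1
2  2  2  1  3  3
step 12: 0  1  0  1  2  2
3  3  3  1  3  3
3  2  2  2  3  1
2  2  2  1  3  3
step 13: 0  1  0  1  2  3
3  3  3  1  3  3
3  2  2  2  3  1
2  2  2  1  3  3
step 14: 0  1  0  2  0  2
3  3  3  2  2  2
3  2  2  3  2  0
2  2  2  2  1  1
step 15: 0  1  0  2  0  3
3  3  3  2  2  2
3  2  2  3  2  0
2  2  2  2  1  1
step 16: 0  1  0  2  1  0
3  3  3  2  2  3
3  2  2  3  2  0
2  2  2  2  1  1
step 17: 0  1  0  2  1  1
3  3  3  2  2  3
3  2  2  3  2  0
2  2  2  2  1  1
step 18: 0  1  0  2  1  2
3  3  3  2  2  3
3  2  2  3  2  0
2  2  2  2  1  1

1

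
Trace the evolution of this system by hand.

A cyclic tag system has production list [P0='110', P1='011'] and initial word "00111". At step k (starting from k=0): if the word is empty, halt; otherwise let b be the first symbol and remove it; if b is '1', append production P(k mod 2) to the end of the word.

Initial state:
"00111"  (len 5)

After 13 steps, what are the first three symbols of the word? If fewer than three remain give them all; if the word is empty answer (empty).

001

k=0  "00111"  (len 5)
k=1  "0111"  (len 4)
k=2  "111"  (len 3)
k=3  "11110"  (len 5)
k=4  "1110011"  (len 7)
k=5  "110011110"  (len 9)
k=6  "10011110011"  (len 11)
k=7  "0011110011110"  (len 13)
k=8  "011110011110"  (len 12)
k=9  "11110011110"  (len 11)
k=10  "1110011110011"  (len 13)
k=11  "110011110011110"  (len 15)
k=12  "10011110011110011"  (len 17)
k=13  "0011110011110011110"  (len 19)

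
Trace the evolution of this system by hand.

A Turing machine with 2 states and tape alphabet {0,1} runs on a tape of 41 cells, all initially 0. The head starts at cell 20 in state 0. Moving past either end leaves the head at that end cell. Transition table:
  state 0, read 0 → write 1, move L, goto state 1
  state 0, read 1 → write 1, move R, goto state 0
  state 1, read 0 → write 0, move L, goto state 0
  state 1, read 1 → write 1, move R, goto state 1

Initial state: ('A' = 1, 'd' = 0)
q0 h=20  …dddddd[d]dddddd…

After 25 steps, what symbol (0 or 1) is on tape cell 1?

step 0: q0 h=20  …dddddd[d]dddddd…
step 1: q1 h=19  …dddddd[d]Addddd…
step 2: q0 h=18  …dddddd[d]dAdddd…
step 3: q1 h=17  …dddddd[d]AdAddd…
step 4: q0 h=16  …dddddd[d]dAdAdd…
step 5: q1 h=15  …dddddd[d]AdAdAd…
step 6: q0 h=14  …dddddd[d]dAdAdA…
step 7: q1 h=13  …dddddd[d]AdAdAd…
step 8: q0 h=12  …dddddd[d]dAdAdA…
step 9: q1 h=11  …dddddd[d]AdAdAd…
step 10: q0 h=10  …dddddd[d]dAdAdA…
step 11: q1 h= 9  …dddddd[d]AdAdAd…
step 12: q0 h= 8  …dddddd[d]dAdAdA…
step 13: q1 h= 7  …dddddd[d]AdAdAd…
step 14: q0 h= 6  |dddddd[d]dAdAdA…
step 15: q1 h= 5  |ddddd[d]AdAdAd…
step 16: q0 h= 4  |dddd[d]dAdAdA…
step 17: q1 h= 3  |ddd[d]AdAdAd…
step 18: q0 h= 2  |dd[d]dAdAdA…
step 19: q1 h= 1  |d[d]AdAdAd…
step 20: q0 h= 0  |[d]dAdAdA…
step 21: q1 h= 0  |[A]dAdAdA…
step 22: q1 h= 1  |A[d]AdAdAd…
step 23: q0 h= 0  |[A]dAdAdA…
step 24: q0 h= 1  |A[d]AdAdAd…
step 25: q1 h= 0  |[A]AAdAdA…

1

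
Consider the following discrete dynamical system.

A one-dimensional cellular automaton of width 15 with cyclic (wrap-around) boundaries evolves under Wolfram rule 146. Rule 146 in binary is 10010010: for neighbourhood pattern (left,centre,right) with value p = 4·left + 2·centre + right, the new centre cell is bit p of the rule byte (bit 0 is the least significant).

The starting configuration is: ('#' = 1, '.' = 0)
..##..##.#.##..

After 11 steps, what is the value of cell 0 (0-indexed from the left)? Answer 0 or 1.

0

step 0: ..##..##.#.##..
step 1: .#..##.......#.
step 2: #.##..#.....#.#
step 3: ....##.#...#...
step 4: ...#....#.#.#..
step 5: ..#.#..#.....#.
step 6: .#...##.#...#.#
step 7: ..#.#....#.#...
step 8: .#...#..#...#..
step 9: #.#.#.##.#.#.#.
step 10: ...............
step 11: ...............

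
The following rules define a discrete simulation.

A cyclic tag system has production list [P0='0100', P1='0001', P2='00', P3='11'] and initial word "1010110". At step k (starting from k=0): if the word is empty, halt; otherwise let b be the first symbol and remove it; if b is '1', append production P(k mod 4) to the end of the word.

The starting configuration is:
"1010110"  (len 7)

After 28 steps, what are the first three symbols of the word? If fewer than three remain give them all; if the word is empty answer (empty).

t=0: "1010110"  (len 7)
t=1: "0101100100"  (len 10)
t=2: "101100100"  (len 9)
t=3: "0110010000"  (len 10)
t=4: "110010000"  (len 9)
t=5: "100100000100"  (len 12)
t=6: "001000001000001"  (len 15)
t=7: "01000001000001"  (len 14)
t=8: "1000001000001"  (len 13)
t=9: "0000010000010100"  (len 16)
t=10: "000010000010100"  (len 15)
t=11: "00010000010100"  (len 14)
t=12: "0010000010100"  (len 13)
t=13: "010000010100"  (len 12)
t=14: "10000010100"  (len 11)
t=15: "000001010000"  (len 12)
t=16: "00001010000"  (len 11)
t=17: "0001010000"  (len 10)
t=18: "001010000"  (len 9)
t=19: "01010000"  (len 8)
t=20: "1010000"  (len 7)
t=21: "0100000100"  (len 10)
t=22: "100000100"  (len 9)
t=23: "0000010000"  (len 10)
t=24: "000010000"  (len 9)
t=25: "00010000"  (len 8)
t=26: "0010000"  (len 7)
t=27: "010000"  (len 6)
t=28: "10000"  (len 5)

100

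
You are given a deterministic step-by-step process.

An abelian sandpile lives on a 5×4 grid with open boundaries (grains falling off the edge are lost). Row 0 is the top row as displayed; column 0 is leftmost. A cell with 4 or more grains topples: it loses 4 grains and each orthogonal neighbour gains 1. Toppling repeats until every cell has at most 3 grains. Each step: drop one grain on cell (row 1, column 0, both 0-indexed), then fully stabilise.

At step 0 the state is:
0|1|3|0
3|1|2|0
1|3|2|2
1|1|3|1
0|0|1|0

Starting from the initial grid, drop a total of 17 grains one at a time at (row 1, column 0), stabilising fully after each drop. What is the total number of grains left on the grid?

step 0: 0|1|3|0
3|1|2|0
1|3|2|2
1|1|3|1
0|0|1|0
step 1: 1|1|3|0
0|2|2|0
2|3|2|2
1|1|3|1
0|0|1|0
step 2: 1|1|3|0
1|2|2|0
2|3|2|2
1|1|3|1
0|0|1|0
step 3: 1|1|3|0
2|2|2|0
2|3|2|2
1|1|3|1
0|0|1|0
step 4: 1|1|3|0
3|2|2|0
2|3|2|2
1|1|3|1
0|0|1|0
step 5: 2|1|3|0
0|3|2|0
3|3|2|2
1|1|3|1
0|0|1|0
step 6: 2|1|3|0
1|3|2|0
3|3|2|2
1|1|3|1
0|0|1|0
step 7: 2|1|3|0
2|3|2|0
3|3|2|2
1|1|3|1
0|0|1|0
step 8: 2|1|3|0
3|3|2|0
3|3|2|2
1|1|3|1
0|0|1|0
step 9: 3|2|3|0
2|1|3|0
1|1|3|2
2|2|3|1
0|0|1|0
step 10: 3|2|3|0
3|1|3|0
1|1|3|2
2|2|3|1
0|0|1|0
step 11: 0|3|3|0
1|2|3|0
2|1|3|2
2|2|3|1
0|0|1|0
step 12: 0|3|3|0
2|2|3|0
2|1|3|2
2|2|3|1
0|0|1|0
step 13: 0|3|3|0
3|2|3|0
2|1|3|2
2|2|3|1
0|0|1|0
step 14: 1|3|3|0
0|3|3|0
3|1|3|2
2|2|3|1
0|0|1|0
step 15: 1|3|3|0
1|3|3|0
3|1|3|2
2|2|3|1
0|0|1|0
step 16: 1|3|3|0
2|3|3|0
3|1|3|2
2|2|3|1
0|0|1|0
step 17: 1|3|3|0
3|3|3|0
3|1|3|2
2|2|3|1
0|0|1|0

34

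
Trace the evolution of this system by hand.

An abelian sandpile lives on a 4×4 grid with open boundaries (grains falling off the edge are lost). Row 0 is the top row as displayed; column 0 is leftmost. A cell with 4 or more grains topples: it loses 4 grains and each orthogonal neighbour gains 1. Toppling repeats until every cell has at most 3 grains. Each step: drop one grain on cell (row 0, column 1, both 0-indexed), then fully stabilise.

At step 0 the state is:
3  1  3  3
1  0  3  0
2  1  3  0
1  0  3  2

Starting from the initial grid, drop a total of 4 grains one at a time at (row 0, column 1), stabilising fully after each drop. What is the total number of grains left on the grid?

k=0  3  1  3  3
1  0  3  0
2  1  3  0
1  0  3  2
k=1  3  2  3  3
1  0  3  0
2  1  3  0
1  0  3  2
k=2  3  3  3  3
1  0  3  0
2  1  3  0
1  0  3  2
k=3  0  2  2  0
2  2  1  2
2  2  1  1
1  1  0  3
k=4  0  3  2  0
2  2  1  2
2  2  1  1
1  1  0  3

23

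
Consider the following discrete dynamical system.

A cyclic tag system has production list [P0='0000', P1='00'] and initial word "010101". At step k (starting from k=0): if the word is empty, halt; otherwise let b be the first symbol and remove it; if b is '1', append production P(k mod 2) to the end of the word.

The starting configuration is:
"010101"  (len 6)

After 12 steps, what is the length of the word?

0) "010101"  (len 6)
1) "10101"  (len 5)
2) "010100"  (len 6)
3) "10100"  (len 5)
4) "010000"  (len 6)
5) "10000"  (len 5)
6) "000000"  (len 6)
7) "00000"  (len 5)
8) "0000"  (len 4)
9) "000"  (len 3)
10) "00"  (len 2)
11) "0"  (len 1)
12) (halted — word empty)

0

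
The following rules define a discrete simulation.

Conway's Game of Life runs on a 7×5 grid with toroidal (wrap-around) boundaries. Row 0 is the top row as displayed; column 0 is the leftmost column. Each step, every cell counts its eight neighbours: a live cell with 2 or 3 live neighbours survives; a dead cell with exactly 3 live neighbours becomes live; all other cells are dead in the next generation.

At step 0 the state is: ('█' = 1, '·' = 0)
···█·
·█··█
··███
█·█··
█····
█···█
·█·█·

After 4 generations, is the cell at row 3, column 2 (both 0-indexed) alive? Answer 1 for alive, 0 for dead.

0) ···█·
·█··█
··███
█·█··
█····
█···█
·█·█·
1) █··██
█···█
··█·█
█·█··
█····
██··█
█·██·
2) ··█··
·█···
····█
█··██
·····
··██·
··█··
3) ·██··
·····
···██
█··██
··█··
··██·
·██··
4) ·██··
··██·
█··█·
█·█··
·██··
···█·
·····

1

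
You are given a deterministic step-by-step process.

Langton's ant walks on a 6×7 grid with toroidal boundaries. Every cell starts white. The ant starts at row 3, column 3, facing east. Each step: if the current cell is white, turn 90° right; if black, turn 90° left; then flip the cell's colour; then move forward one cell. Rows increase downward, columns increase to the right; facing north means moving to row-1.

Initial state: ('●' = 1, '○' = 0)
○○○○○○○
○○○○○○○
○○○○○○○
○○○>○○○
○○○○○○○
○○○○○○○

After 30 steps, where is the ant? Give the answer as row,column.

0) ○○○○○○○
○○○○○○○
○○○○○○○
○○○>○○○
○○○○○○○
○○○○○○○
1) ○○○○○○○
○○○○○○○
○○○○○○○
○○○●○○○
○○○v○○○
○○○○○○○
2) ○○○○○○○
○○○○○○○
○○○○○○○
○○○●○○○
○○<●○○○
○○○○○○○
3) ○○○○○○○
○○○○○○○
○○○○○○○
○○^●○○○
○○●●○○○
○○○○○○○
4) ○○○○○○○
○○○○○○○
○○○○○○○
○○●>○○○
○○●●○○○
○○○○○○○
5) ○○○○○○○
○○○○○○○
○○○^○○○
○○●○○○○
○○●●○○○
○○○○○○○
6) ○○○○○○○
○○○○○○○
○○○●>○○
○○●○○○○
○○●●○○○
○○○○○○○
7) ○○○○○○○
○○○○○○○
○○○●●○○
○○●○v○○
○○●●○○○
○○○○○○○
8) ○○○○○○○
○○○○○○○
○○○●●○○
○○●<●○○
○○●●○○○
○○○○○○○
9) ○○○○○○○
○○○○○○○
○○○^●○○
○○●●●○○
○○●●○○○
○○○○○○○
10) ○○○○○○○
○○○○○○○
○○<○●○○
○○●●●○○
○○●●○○○
○○○○○○○
11) ○○○○○○○
○○^○○○○
○○●○●○○
○○●●●○○
○○●●○○○
○○○○○○○
12) ○○○○○○○
○○●>○○○
○○●○●○○
○○●●●○○
○○●●○○○
○○○○○○○
13) ○○○○○○○
○○●●○○○
○○●v●○○
○○●●●○○
○○●●○○○
○○○○○○○
14) ○○○○○○○
○○●●○○○
○○<●●○○
○○●●●○○
○○●●○○○
○○○○○○○
15) ○○○○○○○
○○●●○○○
○○○●●○○
○○v●●○○
○○●●○○○
○○○○○○○
16) ○○○○○○○
○○●●○○○
○○○●●○○
○○○>●○○
○○●●○○○
○○○○○○○
17) ○○○○○○○
○○●●○○○
○○○^●○○
○○○○●○○
○○●●○○○
○○○○○○○
18) ○○○○○○○
○○●●○○○
○○<○●○○
○○○○●○○
○○●●○○○
○○○○○○○
19) ○○○○○○○
○○^●○○○
○○●○●○○
○○○○●○○
○○●●○○○
○○○○○○○
20) ○○○○○○○
○<○●○○○
○○●○●○○
○○○○●○○
○○●●○○○
○○○○○○○
21) ○^○○○○○
○●○●○○○
○○●○●○○
○○○○●○○
○○●●○○○
○○○○○○○
22) ○●>○○○○
○●○●○○○
○○●○●○○
○○○○●○○
○○●●○○○
○○○○○○○
23) ○●●○○○○
○●v●○○○
○○●○●○○
○○○○●○○
○○●●○○○
○○○○○○○
24) ○●●○○○○
○<●●○○○
○○●○●○○
○○○○●○○
○○●●○○○
○○○○○○○
25) ○●●○○○○
○○●●○○○
○v●○●○○
○○○○●○○
○○●●○○○
○○○○○○○
26) ○●●○○○○
○○●●○○○
<●●○●○○
○○○○●○○
○○●●○○○
○○○○○○○
27) ○●●○○○○
^○●●○○○
●●●○●○○
○○○○●○○
○○●●○○○
○○○○○○○
28) ○●●○○○○
●>●●○○○
●●●○●○○
○○○○●○○
○○●●○○○
○○○○○○○
29) ○●●○○○○
●●●●○○○
●v●○●○○
○○○○●○○
○○●●○○○
○○○○○○○
30) ○●●○○○○
●●●●○○○
●○>○●○○
○○○○●○○
○○●●○○○
○○○○○○○

2,2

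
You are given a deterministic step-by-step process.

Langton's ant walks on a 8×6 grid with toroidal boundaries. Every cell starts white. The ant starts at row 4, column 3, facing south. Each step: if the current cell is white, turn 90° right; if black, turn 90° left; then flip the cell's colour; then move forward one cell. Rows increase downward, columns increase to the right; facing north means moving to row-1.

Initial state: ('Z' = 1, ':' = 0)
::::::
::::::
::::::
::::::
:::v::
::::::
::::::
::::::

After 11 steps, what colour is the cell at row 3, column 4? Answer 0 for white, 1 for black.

1

k=0  ::::::
::::::
::::::
::::::
:::v::
::::::
::::::
::::::
k=1  ::::::
::::::
::::::
::::::
::<Z::
::::::
::::::
::::::
k=2  ::::::
::::::
::::::
::^:::
::ZZ::
::::::
::::::
::::::
k=3  ::::::
::::::
::::::
::Z>::
::ZZ::
::::::
::::::
::::::
k=4  ::::::
::::::
::::::
::ZZ::
::Zv::
::::::
::::::
::::::
k=5  ::::::
::::::
::::::
::ZZ::
::Z:>:
::::::
::::::
::::::
k=6  ::::::
::::::
::::::
::ZZ::
::Z:Z:
::::v:
::::::
::::::
k=7  ::::::
::::::
::::::
::ZZ::
::Z:Z:
:::<Z:
::::::
::::::
k=8  ::::::
::::::
::::::
::ZZ::
::Z^Z:
:::ZZ:
::::::
::::::
k=9  ::::::
::::::
::::::
::ZZ::
::ZZ>:
:::ZZ:
::::::
::::::
k=10  ::::::
::::::
::::::
::ZZ^:
::ZZ::
:::ZZ:
::::::
::::::
k=11  ::::::
::::::
::::::
::ZZZ>
::ZZ::
:::ZZ:
::::::
::::::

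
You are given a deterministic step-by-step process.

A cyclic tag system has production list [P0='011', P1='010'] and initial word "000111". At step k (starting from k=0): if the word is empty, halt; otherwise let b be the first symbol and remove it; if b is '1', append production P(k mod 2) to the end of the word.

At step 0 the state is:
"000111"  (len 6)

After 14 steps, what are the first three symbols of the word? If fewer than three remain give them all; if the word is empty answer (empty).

001

k=0  "000111"  (len 6)
k=1  "00111"  (len 5)
k=2  "0111"  (len 4)
k=3  "111"  (len 3)
k=4  "11010"  (len 5)
k=5  "1010011"  (len 7)
k=6  "010011010"  (len 9)
k=7  "10011010"  (len 8)
k=8  "0011010010"  (len 10)
k=9  "011010010"  (len 9)
k=10  "11010010"  (len 8)
k=11  "1010010011"  (len 10)
k=12  "010010011010"  (len 12)
k=13  "10010011010"  (len 11)
k=14  "0010011010010"  (len 13)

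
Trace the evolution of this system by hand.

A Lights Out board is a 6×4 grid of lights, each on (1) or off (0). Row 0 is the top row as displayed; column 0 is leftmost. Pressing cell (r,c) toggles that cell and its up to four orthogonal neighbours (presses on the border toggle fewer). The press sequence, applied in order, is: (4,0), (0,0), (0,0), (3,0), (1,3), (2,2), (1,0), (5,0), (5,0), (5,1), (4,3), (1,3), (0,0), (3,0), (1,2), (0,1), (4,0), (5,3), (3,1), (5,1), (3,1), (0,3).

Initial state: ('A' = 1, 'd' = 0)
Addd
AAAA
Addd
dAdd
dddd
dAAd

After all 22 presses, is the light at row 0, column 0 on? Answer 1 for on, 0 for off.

0

t=0: Addd
AAAA
Addd
dAdd
dddd
dAAd
t=1: Addd
AAAA
Addd
AAdd
AAdd
AAAd
t=2: dAdd
dAAA
Addd
AAdd
AAdd
AAAd
t=3: Addd
AAAA
Addd
AAdd
AAdd
AAAd
t=4: Addd
AAAA
dddd
dddd
dAdd
AAAd
t=5: AddA
AAdd
dddA
dddd
dAdd
AAAd
t=6: AddA
AAAd
dAAd
ddAd
dAdd
AAAd
t=7: dddA
ddAd
AAAd
ddAd
dAdd
AAAd
t=8: dddA
ddAd
AAAd
ddAd
AAdd
ddAd
t=9: dddA
ddAd
AAAd
ddAd
dAdd
AAAd
t=10: dddA
ddAd
AAAd
ddAd
dddd
dddd
t=11: dddA
ddAd
AAAd
ddAA
ddAA
dddA
t=12: dddd
dddA
AAAA
ddAA
ddAA
dddA
t=13: AAdd
AddA
AAAA
ddAA
ddAA
dddA
t=14: AAdd
AddA
dAAA
AAAA
AdAA
dddA
t=15: AAAd
AAAd
dAdA
AAAA
AdAA
dddA
t=16: dddd
AdAd
dAdA
AAAA
AdAA
dddA
t=17: dddd
AdAd
dAdA
dAAA
dAAA
AddA
t=18: dddd
AdAd
dAdA
dAAA
dAAd
AdAd
t=19: dddd
AdAd
dddA
AddA
ddAd
AdAd
t=20: dddd
AdAd
dddA
AddA
dAAd
dAdd
t=21: dddd
AdAd
dAdA
dAAA
ddAd
dAdd
t=22: ddAA
AdAA
dAdA
dAAA
ddAd
dAdd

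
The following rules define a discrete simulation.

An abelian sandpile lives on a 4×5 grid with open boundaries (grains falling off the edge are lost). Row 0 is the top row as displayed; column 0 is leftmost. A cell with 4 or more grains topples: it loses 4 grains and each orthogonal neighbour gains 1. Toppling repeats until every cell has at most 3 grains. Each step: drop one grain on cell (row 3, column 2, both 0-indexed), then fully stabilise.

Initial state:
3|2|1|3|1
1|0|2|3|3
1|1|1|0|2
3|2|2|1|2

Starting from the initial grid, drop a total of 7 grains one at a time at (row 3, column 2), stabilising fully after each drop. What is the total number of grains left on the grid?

36

0) 3|2|1|3|1
1|0|2|3|3
1|1|1|0|2
3|2|2|1|2
1) 3|2|1|3|1
1|0|2|3|3
1|1|1|0|2
3|2|3|1|2
2) 3|2|1|3|1
1|0|2|3|3
1|1|2|0|2
3|3|0|2|2
3) 3|2|1|3|1
1|0|2|3|3
1|1|2|0|2
3|3|1|2|2
4) 3|2|1|3|1
1|0|2|3|3
1|1|2|0|2
3|3|2|2|2
5) 3|2|1|3|1
1|0|2|3|3
1|1|2|0|2
3|3|3|2|2
6) 3|2|1|3|1
1|0|2|3|3
2|2|3|0|2
0|1|1|3|2
7) 3|2|1|3|1
1|0|2|3|3
2|2|3|0|2
0|1|2|3|2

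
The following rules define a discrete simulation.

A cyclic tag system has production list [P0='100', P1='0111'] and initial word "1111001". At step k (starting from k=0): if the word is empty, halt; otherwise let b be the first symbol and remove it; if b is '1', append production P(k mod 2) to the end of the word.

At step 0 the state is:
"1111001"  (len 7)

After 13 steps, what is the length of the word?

22

0) "1111001"  (len 7)
1) "111001100"  (len 9)
2) "110011000111"  (len 12)
3) "10011000111100"  (len 14)
4) "00110001111000111"  (len 17)
5) "0110001111000111"  (len 16)
6) "110001111000111"  (len 15)
7) "10001111000111100"  (len 17)
8) "00011110001111000111"  (len 20)
9) "0011110001111000111"  (len 19)
10) "011110001111000111"  (len 18)
11) "11110001111000111"  (len 17)
12) "11100011110001110111"  (len 20)
13) "1100011110001110111100"  (len 22)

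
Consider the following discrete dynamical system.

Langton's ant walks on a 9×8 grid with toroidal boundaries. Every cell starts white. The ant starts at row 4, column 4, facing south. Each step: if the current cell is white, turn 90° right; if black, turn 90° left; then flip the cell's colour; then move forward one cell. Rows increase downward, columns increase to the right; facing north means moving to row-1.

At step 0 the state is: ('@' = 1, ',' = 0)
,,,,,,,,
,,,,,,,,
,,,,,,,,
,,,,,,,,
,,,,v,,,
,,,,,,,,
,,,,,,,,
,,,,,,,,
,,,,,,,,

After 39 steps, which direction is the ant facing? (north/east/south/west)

gen 0: ,,,,,,,,
,,,,,,,,
,,,,,,,,
,,,,,,,,
,,,,v,,,
,,,,,,,,
,,,,,,,,
,,,,,,,,
,,,,,,,,
gen 1: ,,,,,,,,
,,,,,,,,
,,,,,,,,
,,,,,,,,
,,,<@,,,
,,,,,,,,
,,,,,,,,
,,,,,,,,
,,,,,,,,
gen 2: ,,,,,,,,
,,,,,,,,
,,,,,,,,
,,,^,,,,
,,,@@,,,
,,,,,,,,
,,,,,,,,
,,,,,,,,
,,,,,,,,
gen 3: ,,,,,,,,
,,,,,,,,
,,,,,,,,
,,,@>,,,
,,,@@,,,
,,,,,,,,
,,,,,,,,
,,,,,,,,
,,,,,,,,
gen 4: ,,,,,,,,
,,,,,,,,
,,,,,,,,
,,,@@,,,
,,,@v,,,
,,,,,,,,
,,,,,,,,
,,,,,,,,
,,,,,,,,
gen 5: ,,,,,,,,
,,,,,,,,
,,,,,,,,
,,,@@,,,
,,,@,>,,
,,,,,,,,
,,,,,,,,
,,,,,,,,
,,,,,,,,
gen 6: ,,,,,,,,
,,,,,,,,
,,,,,,,,
,,,@@,,,
,,,@,@,,
,,,,,v,,
,,,,,,,,
,,,,,,,,
,,,,,,,,
gen 7: ,,,,,,,,
,,,,,,,,
,,,,,,,,
,,,@@,,,
,,,@,@,,
,,,,<@,,
,,,,,,,,
,,,,,,,,
,,,,,,,,
gen 8: ,,,,,,,,
,,,,,,,,
,,,,,,,,
,,,@@,,,
,,,@^@,,
,,,,@@,,
,,,,,,,,
,,,,,,,,
,,,,,,,,
gen 9: ,,,,,,,,
,,,,,,,,
,,,,,,,,
,,,@@,,,
,,,@@>,,
,,,,@@,,
,,,,,,,,
,,,,,,,,
,,,,,,,,
gen 10: ,,,,,,,,
,,,,,,,,
,,,,,,,,
,,,@@^,,
,,,@@,,,
,,,,@@,,
,,,,,,,,
,,,,,,,,
,,,,,,,,
gen 11: ,,,,,,,,
,,,,,,,,
,,,,,,,,
,,,@@@>,
,,,@@,,,
,,,,@@,,
,,,,,,,,
,,,,,,,,
,,,,,,,,
gen 12: ,,,,,,,,
,,,,,,,,
,,,,,,,,
,,,@@@@,
,,,@@,v,
,,,,@@,,
,,,,,,,,
,,,,,,,,
,,,,,,,,
gen 13: ,,,,,,,,
,,,,,,,,
,,,,,,,,
,,,@@@@,
,,,@@<@,
,,,,@@,,
,,,,,,,,
,,,,,,,,
,,,,,,,,
gen 14: ,,,,,,,,
,,,,,,,,
,,,,,,,,
,,,@@^@,
,,,@@@@,
,,,,@@,,
,,,,,,,,
,,,,,,,,
,,,,,,,,
gen 15: ,,,,,,,,
,,,,,,,,
,,,,,,,,
,,,@<,@,
,,,@@@@,
,,,,@@,,
,,,,,,,,
,,,,,,,,
,,,,,,,,
gen 16: ,,,,,,,,
,,,,,,,,
,,,,,,,,
,,,@,,@,
,,,@v@@,
,,,,@@,,
,,,,,,,,
,,,,,,,,
,,,,,,,,
gen 17: ,,,,,,,,
,,,,,,,,
,,,,,,,,
,,,@,,@,
,,,@,>@,
,,,,@@,,
,,,,,,,,
,,,,,,,,
,,,,,,,,
gen 18: ,,,,,,,,
,,,,,,,,
,,,,,,,,
,,,@,^@,
,,,@,,@,
,,,,@@,,
,,,,,,,,
,,,,,,,,
,,,,,,,,
gen 19: ,,,,,,,,
,,,,,,,,
,,,,,,,,
,,,@,@>,
,,,@,,@,
,,,,@@,,
,,,,,,,,
,,,,,,,,
,,,,,,,,
gen 20: ,,,,,,,,
,,,,,,,,
,,,,,,^,
,,,@,@,,
,,,@,,@,
,,,,@@,,
,,,,,,,,
,,,,,,,,
,,,,,,,,
gen 21: ,,,,,,,,
,,,,,,,,
,,,,,,@>
,,,@,@,,
,,,@,,@,
,,,,@@,,
,,,,,,,,
,,,,,,,,
,,,,,,,,
gen 22: ,,,,,,,,
,,,,,,,,
,,,,,,@@
,,,@,@,v
,,,@,,@,
,,,,@@,,
,,,,,,,,
,,,,,,,,
,,,,,,,,
gen 23: ,,,,,,,,
,,,,,,,,
,,,,,,@@
,,,@,@<@
,,,@,,@,
,,,,@@,,
,,,,,,,,
,,,,,,,,
,,,,,,,,
gen 24: ,,,,,,,,
,,,,,,,,
,,,,,,^@
,,,@,@@@
,,,@,,@,
,,,,@@,,
,,,,,,,,
,,,,,,,,
,,,,,,,,
gen 25: ,,,,,,,,
,,,,,,,,
,,,,,<,@
,,,@,@@@
,,,@,,@,
,,,,@@,,
,,,,,,,,
,,,,,,,,
,,,,,,,,
gen 26: ,,,,,,,,
,,,,,^,,
,,,,,@,@
,,,@,@@@
,,,@,,@,
,,,,@@,,
,,,,,,,,
,,,,,,,,
,,,,,,,,
gen 27: ,,,,,,,,
,,,,,@>,
,,,,,@,@
,,,@,@@@
,,,@,,@,
,,,,@@,,
,,,,,,,,
,,,,,,,,
,,,,,,,,
gen 28: ,,,,,,,,
,,,,,@@,
,,,,,@v@
,,,@,@@@
,,,@,,@,
,,,,@@,,
,,,,,,,,
,,,,,,,,
,,,,,,,,
gen 29: ,,,,,,,,
,,,,,@@,
,,,,,<@@
,,,@,@@@
,,,@,,@,
,,,,@@,,
,,,,,,,,
,,,,,,,,
,,,,,,,,
gen 30: ,,,,,,,,
,,,,,@@,
,,,,,,@@
,,,@,v@@
,,,@,,@,
,,,,@@,,
,,,,,,,,
,,,,,,,,
,,,,,,,,
gen 31: ,,,,,,,,
,,,,,@@,
,,,,,,@@
,,,@,,>@
,,,@,,@,
,,,,@@,,
,,,,,,,,
,,,,,,,,
,,,,,,,,
gen 32: ,,,,,,,,
,,,,,@@,
,,,,,,^@
,,,@,,,@
,,,@,,@,
,,,,@@,,
,,,,,,,,
,,,,,,,,
,,,,,,,,
gen 33: ,,,,,,,,
,,,,,@@,
,,,,,<,@
,,,@,,,@
,,,@,,@,
,,,,@@,,
,,,,,,,,
,,,,,,,,
,,,,,,,,
gen 34: ,,,,,,,,
,,,,,^@,
,,,,,@,@
,,,@,,,@
,,,@,,@,
,,,,@@,,
,,,,,,,,
,,,,,,,,
,,,,,,,,
gen 35: ,,,,,,,,
,,,,<,@,
,,,,,@,@
,,,@,,,@
,,,@,,@,
,,,,@@,,
,,,,,,,,
,,,,,,,,
,,,,,,,,
gen 36: ,,,,^,,,
,,,,@,@,
,,,,,@,@
,,,@,,,@
,,,@,,@,
,,,,@@,,
,,,,,,,,
,,,,,,,,
,,,,,,,,
gen 37: ,,,,@>,,
,,,,@,@,
,,,,,@,@
,,,@,,,@
,,,@,,@,
,,,,@@,,
,,,,,,,,
,,,,,,,,
,,,,,,,,
gen 38: ,,,,@@,,
,,,,@v@,
,,,,,@,@
,,,@,,,@
,,,@,,@,
,,,,@@,,
,,,,,,,,
,,,,,,,,
,,,,,,,,
gen 39: ,,,,@@,,
,,,,<@@,
,,,,,@,@
,,,@,,,@
,,,@,,@,
,,,,@@,,
,,,,,,,,
,,,,,,,,
,,,,,,,,

west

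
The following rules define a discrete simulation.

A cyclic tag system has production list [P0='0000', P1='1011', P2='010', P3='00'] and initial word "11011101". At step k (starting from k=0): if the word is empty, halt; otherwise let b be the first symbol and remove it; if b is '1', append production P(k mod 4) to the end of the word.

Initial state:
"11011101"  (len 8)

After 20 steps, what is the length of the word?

17

t=0: "11011101"  (len 8)
t=1: "10111010000"  (len 11)
t=2: "01110100001011"  (len 14)
t=3: "1110100001011"  (len 13)
t=4: "11010000101100"  (len 14)
t=5: "10100001011000000"  (len 17)
t=6: "01000010110000001011"  (len 20)
t=7: "1000010110000001011"  (len 19)
t=8: "00001011000000101100"  (len 20)
t=9: "0001011000000101100"  (len 19)
t=10: "001011000000101100"  (len 18)
t=11: "01011000000101100"  (len 17)
t=12: "1011000000101100"  (len 16)
t=13: "0110000001011000000"  (len 19)
t=14: "110000001011000000"  (len 18)
t=15: "10000001011000000010"  (len 20)
t=16: "000000101100000001000"  (len 21)
t=17: "00000101100000001000"  (len 20)
t=18: "0000101100000001000"  (len 19)
t=19: "000101100000001000"  (len 18)
t=20: "00101100000001000"  (len 17)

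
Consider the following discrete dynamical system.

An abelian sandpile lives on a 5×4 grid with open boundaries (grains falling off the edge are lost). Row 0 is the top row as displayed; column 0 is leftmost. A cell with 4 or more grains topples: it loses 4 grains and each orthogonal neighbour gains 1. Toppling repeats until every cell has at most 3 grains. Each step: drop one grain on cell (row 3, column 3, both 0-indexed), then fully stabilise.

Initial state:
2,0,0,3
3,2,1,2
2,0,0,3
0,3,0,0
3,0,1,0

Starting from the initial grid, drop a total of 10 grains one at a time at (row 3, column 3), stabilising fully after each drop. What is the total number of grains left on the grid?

32

step 0: 2,0,0,3
3,2,1,2
2,0,0,3
0,3,0,0
3,0,1,0
step 1: 2,0,0,3
3,2,1,2
2,0,0,3
0,3,0,1
3,0,1,0
step 2: 2,0,0,3
3,2,1,2
2,0,0,3
0,3,0,2
3,0,1,0
step 3: 2,0,0,3
3,2,1,2
2,0,0,3
0,3,0,3
3,0,1,0
step 4: 2,0,0,3
3,2,1,3
2,0,1,0
0,3,1,1
3,0,1,1
step 5: 2,0,0,3
3,2,1,3
2,0,1,0
0,3,1,2
3,0,1,1
step 6: 2,0,0,3
3,2,1,3
2,0,1,0
0,3,1,3
3,0,1,1
step 7: 2,0,0,3
3,2,1,3
2,0,1,1
0,3,2,0
3,0,1,2
step 8: 2,0,0,3
3,2,1,3
2,0,1,1
0,3,2,1
3,0,1,2
step 9: 2,0,0,3
3,2,1,3
2,0,1,1
0,3,2,2
3,0,1,2
step 10: 2,0,0,3
3,2,1,3
2,0,1,1
0,3,2,3
3,0,1,2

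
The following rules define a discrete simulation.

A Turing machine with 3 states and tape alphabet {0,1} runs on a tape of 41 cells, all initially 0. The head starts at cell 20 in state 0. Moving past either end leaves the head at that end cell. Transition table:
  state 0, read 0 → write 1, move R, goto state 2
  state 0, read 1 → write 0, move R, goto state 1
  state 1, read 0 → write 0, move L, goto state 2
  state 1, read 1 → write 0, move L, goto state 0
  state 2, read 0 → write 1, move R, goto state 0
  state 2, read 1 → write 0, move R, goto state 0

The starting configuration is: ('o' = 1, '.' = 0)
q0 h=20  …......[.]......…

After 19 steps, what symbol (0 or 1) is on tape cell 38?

1

0) q0 h=20  …......[.]......…
1) q2 h=21  ….....o[.]......…
2) q0 h=22  …....oo[.]......…
3) q2 h=23  …...ooo[.]......…
4) q0 h=24  …..oooo[.]......…
5) q2 h=25  ….ooooo[.]......…
6) q0 h=26  …oooooo[.]......…
7) q2 h=27  …oooooo[.]......…
8) q0 h=28  …oooooo[.]......…
9) q2 h=29  …oooooo[.]......…
10) q0 h=30  …oooooo[.]......…
11) q2 h=31  …oooooo[.]......…
12) q0 h=32  …oooooo[.]......…
13) q2 h=33  …oooooo[.]......…
14) q0 h=34  …oooooo[.]......|
15) q2 h=35  …oooooo[.].....|
16) q0 h=36  …oooooo[.]....|
17) q2 h=37  …oooooo[.]...|
18) q0 h=38  …oooooo[.]..|
19) q2 h=39  …oooooo[.].|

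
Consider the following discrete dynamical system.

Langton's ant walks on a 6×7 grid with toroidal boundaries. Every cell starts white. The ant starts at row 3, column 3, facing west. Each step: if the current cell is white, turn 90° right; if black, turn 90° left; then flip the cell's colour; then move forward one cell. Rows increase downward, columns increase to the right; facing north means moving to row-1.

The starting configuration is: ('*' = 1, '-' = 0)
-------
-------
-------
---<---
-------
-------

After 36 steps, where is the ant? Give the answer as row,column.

3,0

gen 0: -------
-------
-------
---<---
-------
-------
gen 1: -------
-------
---^---
---*---
-------
-------
gen 2: -------
-------
---*>--
---*---
-------
-------
gen 3: -------
-------
---**--
---*v--
-------
-------
gen 4: -------
-------
---**--
---<*--
-------
-------
gen 5: -------
-------
---**--
----*--
---v---
-------
gen 6: -------
-------
---**--
----*--
--<*---
-------
gen 7: -------
-------
---**--
--^-*--
--**---
-------
gen 8: -------
-------
---**--
--*>*--
--**---
-------
gen 9: -------
-------
---**--
--***--
--*v---
-------
gen 10: -------
-------
---**--
--***--
--*->--
-------
gen 11: -------
-------
---**--
--***--
--*-*--
----v--
gen 12: -------
-------
---**--
--***--
--*-*--
---<*--
gen 13: -------
-------
---**--
--***--
--*^*--
---**--
gen 14: -------
-------
---**--
--***--
--**>--
---**--
gen 15: -------
-------
---**--
--**^--
--**---
---**--
gen 16: -------
-------
---**--
--*<---
--**---
---**--
gen 17: -------
-------
---**--
--*----
--*v---
---**--
gen 18: -------
-------
---**--
--*----
--*->--
---**--
gen 19: -------
-------
---**--
--*----
--*-*--
---*v--
gen 20: -------
-------
---**--
--*----
--*-*--
---*->-
gen 21: -----v-
-------
---**--
--*----
--*-*--
---*-*-
gen 22: ----<*-
-------
---**--
--*----
--*-*--
---*-*-
gen 23: ----**-
-------
---**--
--*----
--*-*--
---*^*-
gen 24: ----**-
-------
---**--
--*----
--*-*--
---**>-
gen 25: ----**-
-------
---**--
--*----
--*-*^-
---**--
gen 26: ----**-
-------
---**--
--*----
--*-**>
---**--
gen 27: ----**-
-------
---**--
--*----
--*-***
---**-v
gen 28: ----**-
-------
---**--
--*----
--*-***
---**<*
gen 29: ----**-
-------
---**--
--*----
--*-*^*
---****
gen 30: ----**-
-------
---**--
--*----
--*-<-*
---****
gen 31: ----**-
-------
---**--
--*----
--*---*
---*v**
gen 32: ----**-
-------
---**--
--*----
--*---*
---*->*
gen 33: ----**-
-------
---**--
--*----
--*--^*
---*--*
gen 34: ----**-
-------
---**--
--*----
--*--*>
---*--*
gen 35: ----**-
-------
---**--
--*---^
--*--*-
---*--*
gen 36: ----**-
-------
---**--
>-*---*
--*--*-
---*--*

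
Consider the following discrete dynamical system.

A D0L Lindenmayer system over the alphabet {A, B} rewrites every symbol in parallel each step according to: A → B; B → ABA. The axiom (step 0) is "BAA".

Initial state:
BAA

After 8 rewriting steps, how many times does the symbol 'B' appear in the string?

341

t=0: BAA
t=1: ABABB
t=2: BABABABAABA
t=3: ABABABABABABABABBABAB
t=4: BABABABABABABABABABABABABABABABAABABABABABA
t=5: ABABABABABABABABABABABABABABABABABABABABABABABABABABABABABABABABBABABABABABABABABABAB
t=6: BABABABABABABABABABABABABABABABABABABABABABABABABABABABABA…ABABABABABABABAABABABABABABABABABABABABABABABABABABABABABA  (len 171)
t=7: ABABABABABABABABABABABABABABABABABABABABABABABABABABABABAB…ABABABABABABABABABABABABABABABABABABABABABABABABABABABABAB  (len 341)
t=8: BABABABABABABABABABABABABABABABABABABABABABABABABABABABABA…BABABABABABABABABABABABABABABABABABABABABABABABABABABABABA  (len 683)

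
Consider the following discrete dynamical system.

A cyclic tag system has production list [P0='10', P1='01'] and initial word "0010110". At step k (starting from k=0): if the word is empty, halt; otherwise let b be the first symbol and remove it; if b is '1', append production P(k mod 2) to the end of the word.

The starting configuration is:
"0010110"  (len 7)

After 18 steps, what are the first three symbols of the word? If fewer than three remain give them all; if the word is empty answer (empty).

010

gen 0: "0010110"  (len 7)
gen 1: "010110"  (len 6)
gen 2: "10110"  (len 5)
gen 3: "011010"  (len 6)
gen 4: "11010"  (len 5)
gen 5: "101010"  (len 6)
gen 6: "0101001"  (len 7)
gen 7: "101001"  (len 6)
gen 8: "0100101"  (len 7)
gen 9: "100101"  (len 6)
gen 10: "0010101"  (len 7)
gen 11: "010101"  (len 6)
gen 12: "10101"  (len 5)
gen 13: "010110"  (len 6)
gen 14: "10110"  (len 5)
gen 15: "011010"  (len 6)
gen 16: "11010"  (len 5)
gen 17: "101010"  (len 6)
gen 18: "0101001"  (len 7)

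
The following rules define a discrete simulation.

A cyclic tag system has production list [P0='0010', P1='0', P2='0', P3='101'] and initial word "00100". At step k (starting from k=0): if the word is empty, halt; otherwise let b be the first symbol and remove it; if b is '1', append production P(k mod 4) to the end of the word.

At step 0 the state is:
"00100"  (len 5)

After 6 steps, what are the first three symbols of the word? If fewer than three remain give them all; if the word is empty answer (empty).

t=0: "00100"  (len 5)
t=1: "0100"  (len 4)
t=2: "100"  (len 3)
t=3: "000"  (len 3)
t=4: "00"  (len 2)
t=5: "0"  (len 1)
t=6: (halted — word empty)

(empty)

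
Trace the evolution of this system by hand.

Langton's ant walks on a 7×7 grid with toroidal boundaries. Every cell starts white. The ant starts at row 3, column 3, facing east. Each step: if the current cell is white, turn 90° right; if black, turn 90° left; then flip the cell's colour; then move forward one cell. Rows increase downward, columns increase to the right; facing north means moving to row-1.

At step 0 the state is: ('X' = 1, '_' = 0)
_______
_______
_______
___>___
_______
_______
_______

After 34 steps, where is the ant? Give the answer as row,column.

step 0: _______
_______
_______
___>___
_______
_______
_______
step 1: _______
_______
_______
___X___
___v___
_______
_______
step 2: _______
_______
_______
___X___
__<X___
_______
_______
step 3: _______
_______
_______
__^X___
__XX___
_______
_______
step 4: _______
_______
_______
__X>___
__XX___
_______
_______
step 5: _______
_______
___^___
__X____
__XX___
_______
_______
step 6: _______
_______
___X>__
__X____
__XX___
_______
_______
step 7: _______
_______
___XX__
__X_v__
__XX___
_______
_______
step 8: _______
_______
___XX__
__X<X__
__XX___
_______
_______
step 9: _______
_______
___^X__
__XXX__
__XX___
_______
_______
step 10: _______
_______
__<_X__
__XXX__
__XX___
_______
_______
step 11: _______
__^____
__X_X__
__XXX__
__XX___
_______
_______
step 12: _______
__X>___
__X_X__
__XXX__
__XX___
_______
_______
step 13: _______
__XX___
__XvX__
__XXX__
__XX___
_______
_______
step 14: _______
__XX___
__<XX__
__XXX__
__XX___
_______
_______
step 15: _______
__XX___
___XX__
__vXX__
__XX___
_______
_______
step 16: _______
__XX___
___XX__
___>X__
__XX___
_______
_______
step 17: _______
__XX___
___^X__
____X__
__XX___
_______
_______
step 18: _______
__XX___
__<_X__
____X__
__XX___
_______
_______
step 19: _______
__^X___
__X_X__
____X__
__XX___
_______
_______
step 20: _______
_<_X___
__X_X__
____X__
__XX___
_______
_______
step 21: _^_____
_X_X___
__X_X__
____X__
__XX___
_______
_______
step 22: _X>____
_X_X___
__X_X__
____X__
__XX___
_______
_______
step 23: _XX____
_XvX___
__X_X__
____X__
__XX___
_______
_______
step 24: _XX____
_<XX___
__X_X__
____X__
__XX___
_______
_______
step 25: _XX____
__XX___
_vX_X__
____X__
__XX___
_______
_______
step 26: _XX____
__XX___
<XX_X__
____X__
__XX___
_______
_______
step 27: _XX____
^_XX___
XXX_X__
____X__
__XX___
_______
_______
step 28: _XX____
X>XX___
XXX_X__
____X__
__XX___
_______
_______
step 29: _XX____
XXXX___
XvX_X__
____X__
__XX___
_______
_______
step 30: _XX____
XXXX___
X_>_X__
____X__
__XX___
_______
_______
step 31: _XX____
XX^X___
X___X__
____X__
__XX___
_______
_______
step 32: _XX____
X<_X___
X___X__
____X__
__XX___
_______
_______
step 33: _XX____
X__X___
Xv__X__
____X__
__XX___
_______
_______
step 34: _XX____
X__X___
<X__X__
____X__
__XX___
_______
_______

2,0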